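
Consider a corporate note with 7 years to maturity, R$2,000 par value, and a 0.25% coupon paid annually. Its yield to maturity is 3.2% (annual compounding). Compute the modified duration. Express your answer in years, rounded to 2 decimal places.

Periodic yield y = 0.032. First find Macaulay duration:
  t   CF        PV=CF/(1+0.032)^t    t·PV
  1         5.00         4.8450         4.8450
  2         5.00         4.6947         9.3895
  3         5.00         4.5492        13.6475
  4         5.00         4.4081        17.6324
  5         5.00         4.2714        21.3571
  6         5.00         4.1390        24.8338
  7     2,005.00     1,608.2609    11,257.8261
  Σ                  1,635.1682    11,349.5312
P = 1,635.1682; Macaulay duration = 11,349.5312 / 1,635.1682 = 6.94090 years.
Modified duration = D_Mac / (1 + y) = 6.94090 / 1.032 = 6.72567 years.

6.73 years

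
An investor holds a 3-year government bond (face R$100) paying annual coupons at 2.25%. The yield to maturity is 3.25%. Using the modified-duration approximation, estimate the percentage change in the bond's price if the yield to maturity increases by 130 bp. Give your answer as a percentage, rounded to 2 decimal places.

-3.69%

Periodic yield y = 0.0325. Modified duration first:
  t   CF        PV=CF/(1+0.0325)^t    t·PV
  1         2.25         2.1792         2.1792
  2         2.25         2.1106         4.2212
  3       102.25        92.8952       278.6855
  Σ                     97.1849       285.0859
P = 97.1849; D_Mac = 2.93344 yrs; D_mod = 2.93344/(1+0.0325) = 2.84110 yrs.
ΔP/P ≈ -D_mod · Δy = -2.84110 × (+0.013) = -0.036934 = -3.6934%.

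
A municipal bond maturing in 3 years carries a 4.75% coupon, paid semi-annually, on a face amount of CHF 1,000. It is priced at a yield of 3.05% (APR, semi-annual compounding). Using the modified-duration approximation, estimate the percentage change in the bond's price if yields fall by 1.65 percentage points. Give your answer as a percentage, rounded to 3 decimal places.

+4.609%

Periodic yield y = 0.01525. Modified duration first:
  t   CF        PV=CF/(1+0.01525)^t    t·PV
  1        23.75        23.3933        23.3933
  2        23.75        23.0419        46.0837
  3        23.75        22.6958        68.0873
  4        23.75        22.3548        89.4194
  5        23.75        22.0191       110.0953
  6     1,023.75       934.8801     5,609.2807
  Σ                  1,048.3849     5,946.3596
P = 1,048.3849; D_Mac = 5.67192 half-year periods = 2.83596 yrs; D_mod = 2.83596/(1+0.01525) = 2.79336 yrs.
ΔP/P ≈ -D_mod · Δy = -2.79336 × (-0.0165) = +0.046090 = +4.6090%.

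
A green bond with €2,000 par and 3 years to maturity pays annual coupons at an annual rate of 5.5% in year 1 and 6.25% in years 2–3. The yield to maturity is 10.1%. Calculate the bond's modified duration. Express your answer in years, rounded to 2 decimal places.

Periodic yield y = 0.101. First find Macaulay duration:
  t   CF        PV=CF/(1+0.101)^t    t·PV
  1       110.00        99.9092        99.9092
  2       125.00       103.1182       206.2364
  3     2,125.00     1,592.1976     4,776.5929
  Σ                  1,795.2250     5,082.7385
P = 1,795.2250; Macaulay duration = 5,082.7385 / 1,795.2250 = 2.83125 years.
Modified duration = D_Mac / (1 + y) = 2.83125 / 1.101 = 2.57153 years.

2.57 years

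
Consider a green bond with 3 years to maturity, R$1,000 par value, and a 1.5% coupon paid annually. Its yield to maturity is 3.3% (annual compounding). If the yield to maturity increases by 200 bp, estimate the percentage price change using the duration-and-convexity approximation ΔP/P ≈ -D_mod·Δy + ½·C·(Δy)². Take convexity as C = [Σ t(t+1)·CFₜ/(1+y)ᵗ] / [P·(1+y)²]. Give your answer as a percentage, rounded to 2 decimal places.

With y = 0.033:
  t   CF        PV=CF/(1+0.033)^t    t·PV        t(t+1)·PV
  1        15.00        14.5208        14.5208          29.0416
  2        15.00        14.0569        28.1139          84.3416
  3     1,015.00       920.7995     2,762.3985      11,049.5941
  Σ                    949.3773     2,805.0332      11,162.9773
P = 949.3773; D_Mac = 2.95460 yrs; D_mod = 2.86022 yrs; C = 11.01896.
Duration effect: -2.86022 × (+0.02) = -0.057204
Convexity effect: 0.5 × 11.01896 × (0.02)² = +0.0022038
ΔP/P ≈ -0.057204 + 0.0022038 = -0.055001 = -5.5001%.

-5.50%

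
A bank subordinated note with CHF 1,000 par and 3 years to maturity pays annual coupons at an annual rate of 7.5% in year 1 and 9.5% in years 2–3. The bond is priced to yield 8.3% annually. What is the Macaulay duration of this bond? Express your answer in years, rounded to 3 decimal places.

Periodic yield y = 0.083. Discount each cash flow and weight by its year:
  t   CF        PV=CF/(1+0.083)^t    t·PV
  1        75.00        69.2521        69.2521
  2        95.00        80.9966       161.9932
  3     1,095.00       862.0426     2,586.1279
  Σ                  1,012.2913     2,817.3732
Price P = Σ PV = 1,012.2913.
Macaulay duration = Σ(t·PV) / P = 2,817.3732 / 1,012.2913 = 2.78316 years.

2.783 years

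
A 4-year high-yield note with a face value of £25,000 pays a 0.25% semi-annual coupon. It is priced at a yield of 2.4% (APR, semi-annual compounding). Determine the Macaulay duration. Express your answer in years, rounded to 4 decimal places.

3.9816 years

Periodic yield y = 0.012. Discount each cash flow and weight by its period:
  t   CF        PV=CF/(1+0.012)^t    t·PV
  1        31.25        30.8794        30.8794
  2        31.25        30.5133        61.0266
  3        31.25        30.1515        90.4544
  4        31.25        29.7939       119.1758
  5        31.25        29.4407       147.2033
  6        31.25        29.0916       174.5493
  7        31.25        28.7466       201.2262
  8    25,031.25    22,752.9880   182,023.9040
  Σ                 22,961.6050   182,848.4190
Price P = Σ PV = 22,961.6050.
Macaulay duration = Σ(t·PV) / P = 182,848.4190 / 22,961.6050 = 7.96322 half-year periods.
In years: 7.96322 / 2 = 3.98161 years.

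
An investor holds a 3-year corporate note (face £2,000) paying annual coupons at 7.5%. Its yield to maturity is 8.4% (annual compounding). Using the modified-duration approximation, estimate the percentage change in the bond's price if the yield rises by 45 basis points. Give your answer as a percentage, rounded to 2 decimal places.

Periodic yield y = 0.084. Modified duration first:
  t   CF        PV=CF/(1+0.084)^t    t·PV
  1       150.00       138.3764       138.3764
  2       150.00       127.6535       255.3070
  3     2,150.00     1,687.9152     5,063.7455
  Σ                  1,953.9450     5,457.4288
P = 1,953.9450; D_Mac = 2.79303 yrs; D_mod = 2.79303/(1+0.084) = 2.57660 yrs.
ΔP/P ≈ -D_mod · Δy = -2.57660 × (+0.0045) = -0.011595 = -1.1595%.

-1.16%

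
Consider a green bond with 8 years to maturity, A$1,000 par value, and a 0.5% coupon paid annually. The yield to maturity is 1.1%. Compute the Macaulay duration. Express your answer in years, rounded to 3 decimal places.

Periodic yield y = 0.011. Discount each cash flow and weight by its year:
  t   CF        PV=CF/(1+0.011)^t    t·PV
  1         5.00         4.9456         4.9456
  2         5.00         4.8918         9.7836
  3         5.00         4.8386        14.5157
  4         5.00         4.7859        19.1437
  5         5.00         4.7338        23.6692
  6         5.00         4.6823        28.0940
  7         5.00         4.6314        32.4198
  8     1,005.00       920.7820     7,366.2559
  Σ                    954.2914     7,498.8275
Price P = Σ PV = 954.2914.
Macaulay duration = Σ(t·PV) / P = 7,498.8275 / 954.2914 = 7.85801 years.

7.858 years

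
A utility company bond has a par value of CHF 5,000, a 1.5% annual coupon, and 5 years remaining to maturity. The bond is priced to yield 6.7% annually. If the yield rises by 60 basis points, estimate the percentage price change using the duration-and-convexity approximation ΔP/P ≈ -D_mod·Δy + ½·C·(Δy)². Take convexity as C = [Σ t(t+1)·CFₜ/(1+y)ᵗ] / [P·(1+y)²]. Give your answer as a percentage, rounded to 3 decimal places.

-2.672%

With y = 0.067:
  t   CF        PV=CF/(1+0.067)^t    t·PV        t(t+1)·PV
  1        75.00        70.2905        70.2905         140.5811
  2        75.00        65.8768       131.7536         395.2607
  3        75.00        61.7402       185.2206         740.8824
  4        75.00        57.8634       231.4534       1,157.2670
  5     5,075.00     3,669.5596    18,347.7982     110,086.7889
  Σ                  3,925.3305    18,966.5163     112,520.7801
P = 3,925.3305; D_Mac = 4.83183 yrs; D_mod = 4.52842 yrs; C = 25.17837.
Duration effect: -4.52842 × (+0.006) = -0.027171
Convexity effect: 0.5 × 25.17837 × (0.006)² = +0.0004532
ΔP/P ≈ -0.027171 + 0.0004532 = -0.026717 = -2.6717%.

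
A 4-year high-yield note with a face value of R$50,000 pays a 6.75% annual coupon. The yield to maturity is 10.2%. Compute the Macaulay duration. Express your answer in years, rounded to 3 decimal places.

3.612 years

Periodic yield y = 0.102. Discount each cash flow and weight by its year:
  t   CF        PV=CF/(1+0.102)^t    t·PV
  1     3,375.00     3,062.6134     3,062.6134
  2     3,375.00     2,779.1410     5,558.2821
  3     3,375.00     2,521.9066     7,565.7197
  4    53,375.00    36,191.9106   144,767.6422
  Σ                 44,555.5716   160,954.2575
Price P = Σ PV = 44,555.5716.
Macaulay duration = Σ(t·PV) / P = 160,954.2575 / 44,555.5716 = 3.61244 years.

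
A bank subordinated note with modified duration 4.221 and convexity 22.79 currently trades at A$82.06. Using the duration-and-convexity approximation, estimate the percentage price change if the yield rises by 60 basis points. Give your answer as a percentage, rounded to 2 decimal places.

-2.49%

Duration effect: -D_mod·Δy = -4.221 × (+0.006) = -0.025326
Convexity effect: ½·C·(Δy)² = 0.5 × 22.79 × (0.006)² = +0.00041022
ΔP/P ≈ -0.025326 + 0.00041022 = -0.02491578
= -2.491578%.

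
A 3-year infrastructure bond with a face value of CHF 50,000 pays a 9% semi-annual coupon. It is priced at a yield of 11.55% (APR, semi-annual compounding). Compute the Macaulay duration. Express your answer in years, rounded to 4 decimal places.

Periodic yield y = 0.05775. Discount each cash flow and weight by its period:
  t   CF        PV=CF/(1+0.05775)^t    t·PV
  1     2,250.00     2,127.1567     2,127.1567
  2     2,250.00     2,011.0203     4,022.0406
  3     2,250.00     1,901.2246     5,703.6737
  4     2,250.00     1,797.4234     7,189.6934
  5     2,250.00     1,699.2894     8,496.4470
  6    52,250.00    37,306.8079   223,840.8473
  Σ                 46,842.9222   251,379.8587
Price P = Σ PV = 46,842.9222.
Macaulay duration = Σ(t·PV) / P = 251,379.8587 / 46,842.9222 = 5.36644 half-year periods.
In years: 5.36644 / 2 = 2.68322 years.

2.6832 years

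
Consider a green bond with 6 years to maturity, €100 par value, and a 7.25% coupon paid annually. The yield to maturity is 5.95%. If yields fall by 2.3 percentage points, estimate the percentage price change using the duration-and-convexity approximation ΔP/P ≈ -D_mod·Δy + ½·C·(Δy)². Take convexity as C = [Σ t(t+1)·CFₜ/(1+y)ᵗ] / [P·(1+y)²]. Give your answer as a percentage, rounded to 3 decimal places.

+11.876%

With y = 0.0595:
  t   CF        PV=CF/(1+0.0595)^t    t·PV        t(t+1)·PV
  1         7.25         6.8429         6.8429          13.6857
  2         7.25         6.4586        12.9171          38.7514
  3         7.25         6.0959        18.2876          73.1503
  4         7.25         5.7535        23.0141         115.0705
  5         7.25         5.4304        27.1521         162.9125
  6       107.25        75.8214       454.9281       3,184.4969
  Σ                    106.4026       543.1419       3,588.0674
P = 106.4026; D_Mac = 5.10459 yrs; D_mod = 4.81793 yrs; C = 30.04046.
Duration effect: -4.81793 × (-0.023) = +0.110812
Convexity effect: 0.5 × 30.04046 × (-0.023)² = +0.0079457
ΔP/P ≈ +0.110812 + 0.0079457 = +0.118758 = +11.8758%.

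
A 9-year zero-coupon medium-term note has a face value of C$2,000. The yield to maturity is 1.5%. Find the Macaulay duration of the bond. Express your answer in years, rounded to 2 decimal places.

A zero-coupon bond has a single cash flow at maturity, so its Macaulay duration equals its maturity: 9 years.

9.00 years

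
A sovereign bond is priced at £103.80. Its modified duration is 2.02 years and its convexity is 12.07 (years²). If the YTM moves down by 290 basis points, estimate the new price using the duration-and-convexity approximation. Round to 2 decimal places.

£110.41

Duration effect: -D_mod·Δy = -2.02 × (-0.029) = +0.058580
Convexity effect: ½·C·(Δy)² = 0.5 × 12.07 × (-0.029)² = +0.005075435
ΔP/P ≈ +0.058580 + 0.005075435 = +0.063655435
New price ≈ 103.80 × (1 + 0.063655435) = 110.407434153.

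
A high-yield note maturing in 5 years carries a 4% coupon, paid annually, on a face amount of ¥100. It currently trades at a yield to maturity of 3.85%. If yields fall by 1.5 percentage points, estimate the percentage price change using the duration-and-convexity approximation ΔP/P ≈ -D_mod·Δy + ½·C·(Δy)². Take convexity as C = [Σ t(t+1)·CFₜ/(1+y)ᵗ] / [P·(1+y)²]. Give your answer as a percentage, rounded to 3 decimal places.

With y = 0.0385:
  t   CF        PV=CF/(1+0.0385)^t    t·PV        t(t+1)·PV
  1         4.00         3.8517         3.8517           7.7034
  2         4.00         3.7089         7.4178          22.2535
  3         4.00         3.5714        10.7142          42.8570
  4         4.00         3.4390        13.7561          68.7803
  5       104.00        86.0995       430.4977       2,582.9862
  Σ                    100.6706       466.2376       2,724.5804
P = 100.6706; D_Mac = 4.63132 yrs; D_mod = 4.45962 yrs; C = 25.09481.
Duration effect: -4.45962 × (-0.015) = +0.066894
Convexity effect: 0.5 × 25.09481 × (-0.015)² = +0.0028232
ΔP/P ≈ +0.066894 + 0.0028232 = +0.069718 = +6.9718%.

+6.972%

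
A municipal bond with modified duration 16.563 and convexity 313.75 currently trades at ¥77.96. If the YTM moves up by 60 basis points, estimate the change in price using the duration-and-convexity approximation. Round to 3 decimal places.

-¥7.307

Duration effect: -D_mod·Δy = -16.563 × (+0.006) = -0.099378
Convexity effect: ½·C·(Δy)² = 0.5 × 313.75 × (0.006)² = +0.0056475
ΔP/P ≈ -0.099378 + 0.0056475 = -0.0937305
ΔP ≈ 77.96 × (-0.0937305) = -7.30722978.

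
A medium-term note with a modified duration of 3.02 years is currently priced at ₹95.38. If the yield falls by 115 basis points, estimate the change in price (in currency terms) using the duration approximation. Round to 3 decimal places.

Duration approximation: ΔP/P ≈ -D_mod · Δy = -3.02 × (-0.0115) = +0.034730.
ΔP ≈ 95.38 × (+0.034730) = +3.3125474.

+₹3.313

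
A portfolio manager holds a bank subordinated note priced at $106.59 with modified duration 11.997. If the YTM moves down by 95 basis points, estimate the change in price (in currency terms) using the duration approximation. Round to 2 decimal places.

Duration approximation: ΔP/P ≈ -D_mod · Δy = -11.997 × (-0.0095) = +0.1139715.
ΔP ≈ 106.59 × (+0.1139715) = +12.148222185.

+$12.15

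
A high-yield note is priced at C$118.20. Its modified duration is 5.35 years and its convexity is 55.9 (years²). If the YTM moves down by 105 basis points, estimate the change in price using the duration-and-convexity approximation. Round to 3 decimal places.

Duration effect: -D_mod·Δy = -5.35 × (-0.0105) = +0.056175
Convexity effect: ½·C·(Δy)² = 0.5 × 55.9 × (-0.0105)² = +0.0030814875
ΔP/P ≈ +0.056175 + 0.0030814875 = +0.0592564875
ΔP ≈ 118.20 × (+0.0592564875) = +7.0041168225.

+C$7.004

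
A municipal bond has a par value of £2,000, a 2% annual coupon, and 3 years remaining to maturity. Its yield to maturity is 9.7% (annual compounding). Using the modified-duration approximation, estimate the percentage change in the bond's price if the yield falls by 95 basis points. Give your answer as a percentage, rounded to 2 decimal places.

Periodic yield y = 0.097. Modified duration first:
  t   CF        PV=CF/(1+0.097)^t    t·PV
  1        40.00        36.4631        36.4631
  2        40.00        33.2389        66.4778
  3     2,040.00     1,545.2910     4,635.8731
  Σ                  1,614.9930     4,738.8140
P = 1,614.9930; D_Mac = 2.93426 yrs; D_mod = 2.93426/(1+0.097) = 2.67481 yrs.
ΔP/P ≈ -D_mod · Δy = -2.67481 × (-0.0095) = +0.025411 = +2.5411%.

+2.54%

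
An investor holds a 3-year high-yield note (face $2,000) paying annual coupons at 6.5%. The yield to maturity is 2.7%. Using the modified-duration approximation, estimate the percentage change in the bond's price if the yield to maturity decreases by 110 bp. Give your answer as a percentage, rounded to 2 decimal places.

Periodic yield y = 0.027. Modified duration first:
  t   CF        PV=CF/(1+0.027)^t    t·PV
  1       130.00       126.5823       126.5823
  2       130.00       123.2544       246.5088
  3     2,130.00     1,966.3837     5,899.1512
  Σ                  2,216.2204     6,272.2423
P = 2,216.2204; D_Mac = 2.83015 yrs; D_mod = 2.83015/(1+0.027) = 2.75575 yrs.
ΔP/P ≈ -D_mod · Δy = -2.75575 × (-0.011) = +0.030313 = +3.0313%.

+3.03%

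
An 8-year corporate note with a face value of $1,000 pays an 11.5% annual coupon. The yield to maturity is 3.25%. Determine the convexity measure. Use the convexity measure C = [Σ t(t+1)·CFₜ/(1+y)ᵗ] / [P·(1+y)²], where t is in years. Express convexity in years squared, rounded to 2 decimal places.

With y = 0.0325:
  t   CF        PV=CF/(1+0.0325)^t    t·PV        t(t+1)·PV
  1       115.00       111.3801       111.3801         222.7603
  2       115.00       107.8742       215.7485         647.2454
  3       115.00       104.4787       313.4360       1,253.7441
  4       115.00       101.1900       404.7600       2,023.8000
  5       115.00        98.0048       490.0242       2,940.1453
  6       115.00        94.9199       569.5197       3,986.6377
  7       115.00        91.9322       643.5251       5,148.2004
  8     1,115.00       863.2854     6,906.2830      62,156.5472
  Σ                  1,573.0654     9,654.6766      78,379.0804
P = 1,573.0654.
Convexity = Σ t(t+1)·PV / [P·(1+y)²] = 78,379.0804 / (1,573.0654 × 1.066056) = 46.73834.

46.74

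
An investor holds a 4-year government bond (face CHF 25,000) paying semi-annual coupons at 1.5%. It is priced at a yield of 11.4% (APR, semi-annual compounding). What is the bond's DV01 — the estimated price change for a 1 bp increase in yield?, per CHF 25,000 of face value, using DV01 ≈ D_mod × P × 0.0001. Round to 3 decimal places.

Periodic yield y = 0.057.
  t   CF        PV=CF/(1+0.057)^t    t·PV
  1       187.50       177.3888       177.3888
  2       187.50       167.8229       335.6459
  3       187.50       158.7729       476.3186
  4       187.50       150.2109       600.8434
  5       187.50       142.1106       710.5528
  6       187.50       134.4471       806.6824
  7       187.50       127.1969       890.3780
  8    25,187.50    16,165.3520   129,322.8158
  Σ                 17,223.3019   133,320.6257
P = 17,223.3019; D_Mac = 7.74071 half-year periods = 3.87036 yrs; D_mod = 3.66164 yrs.
DV01 ≈ 3.66164 × 17,223.3019 × 0.0001 = 6.306558.

CHF 6.307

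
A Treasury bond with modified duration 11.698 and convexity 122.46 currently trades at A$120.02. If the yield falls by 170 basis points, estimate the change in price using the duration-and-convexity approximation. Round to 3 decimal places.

Duration effect: -D_mod·Δy = -11.698 × (-0.017) = +0.198866
Convexity effect: ½·C·(Δy)² = 0.5 × 122.46 × (-0.017)² = +0.01769547
ΔP/P ≈ +0.198866 + 0.01769547 = +0.21656147
ΔP ≈ 120.02 × (+0.21656147) = +25.9917076294.

+A$25.992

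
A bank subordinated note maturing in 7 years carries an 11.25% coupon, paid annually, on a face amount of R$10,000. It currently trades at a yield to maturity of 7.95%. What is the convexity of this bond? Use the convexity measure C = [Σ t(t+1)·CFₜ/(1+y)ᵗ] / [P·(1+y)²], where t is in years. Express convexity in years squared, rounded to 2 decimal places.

With y = 0.0795:
  t   CF        PV=CF/(1+0.0795)^t    t·PV        t(t+1)·PV
  1     1,125.00     1,042.1491     1,042.1491       2,084.2983
  2     1,125.00       965.3999     1,930.7997       5,792.3991
  3     1,125.00       894.3028     2,682.9084      10,731.6334
  4     1,125.00       828.4417     3,313.7667      16,568.8334
  5     1,125.00       767.4309     3,837.1546      23,022.9274
  6     1,125.00       710.9133     4,265.4798      29,858.3588
  7    11,125.00     6,512.4064    45,586.8446     364,694.7572
  Σ                 11,721.0440    62,659.1029     452,753.2076
P = 11,721.0440.
Convexity = Σ t(t+1)·PV / [P·(1+y)²] = 452,753.2076 / (11,721.0440 × 1.165320) = 33.14744.

33.15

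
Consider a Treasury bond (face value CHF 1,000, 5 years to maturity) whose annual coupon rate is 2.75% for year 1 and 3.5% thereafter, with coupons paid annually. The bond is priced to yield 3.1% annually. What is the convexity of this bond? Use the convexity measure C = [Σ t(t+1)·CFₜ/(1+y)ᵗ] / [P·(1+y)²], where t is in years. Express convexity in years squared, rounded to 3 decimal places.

25.970

With y = 0.031:
  t   CF        PV=CF/(1+0.031)^t    t·PV        t(t+1)·PV
  1        27.50        26.6731        26.6731          53.3463
  2        35.00        32.9269        65.8538         197.5613
  3        35.00        31.9368        95.8105         383.2422
  4        35.00        30.9766       123.9063         619.5315
  5     1,035.00       888.4787     4,442.3935      26,654.3612
  Σ                  1,010.9922     4,754.6373      27,908.0424
P = 1,010.9922.
Convexity = Σ t(t+1)·PV / [P·(1+y)²] = 27,908.0424 / (1,010.9922 × 1.062961) = 25.96954.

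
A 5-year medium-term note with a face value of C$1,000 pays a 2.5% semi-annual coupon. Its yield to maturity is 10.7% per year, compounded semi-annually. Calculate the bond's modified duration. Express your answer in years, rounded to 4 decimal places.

4.4238 years

Periodic yield y = 0.0535. First find Macaulay duration:
  t   CF        PV=CF/(1+0.0535)^t    t·PV
  1        12.50        11.8652        11.8652
  2        12.50        11.2627        22.5253
  3        12.50        10.6907        32.0721
  4        12.50        10.1478        40.5912
  5        12.50         9.6325        48.1623
  6        12.50         9.1433        54.8598
  7        12.50         8.6790        60.7528
  8        12.50         8.2382        65.9058
  9        12.50         7.8199        70.3788
  10    1,012.50       601.2424     6,012.4245
  Σ                    688.7216     6,419.5378
P = 688.7216; Macaulay duration = 6,419.5378 / 688.7216 = 9.32095 half-year periods = 4.66047 years.
Modified duration = D_Mac / (1 + y) = 4.66047 / 1.0535 = 4.42380 years.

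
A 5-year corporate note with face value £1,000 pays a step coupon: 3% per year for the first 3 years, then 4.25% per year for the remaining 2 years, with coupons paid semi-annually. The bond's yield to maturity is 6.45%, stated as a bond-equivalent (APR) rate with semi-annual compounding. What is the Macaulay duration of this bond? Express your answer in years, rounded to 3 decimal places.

4.638 years

Periodic yield y = 0.03225. Discount each cash flow and weight by its period:
  t   CF        PV=CF/(1+0.03225)^t    t·PV
  1        15.00        14.5314        14.5314
  2        15.00        14.0774        28.1547
  3        15.00        13.6376        40.9127
  4        15.00        13.2115        52.8459
  5        15.00        12.7987        63.9936
  6        15.00        12.3989        74.3932
  7        21.25        17.0163       119.1140
  8        21.25        16.4847       131.8772
  9        21.25        15.9696       143.7267
  10    1,021.25       743.5037     7,435.0373
  Σ                    873.6297     8,104.5868
Price P = Σ PV = 873.6297.
Macaulay duration = Σ(t·PV) / P = 8,104.5868 / 873.6297 = 9.27691 half-year periods.
In years: 9.27691 / 2 = 4.63846 years.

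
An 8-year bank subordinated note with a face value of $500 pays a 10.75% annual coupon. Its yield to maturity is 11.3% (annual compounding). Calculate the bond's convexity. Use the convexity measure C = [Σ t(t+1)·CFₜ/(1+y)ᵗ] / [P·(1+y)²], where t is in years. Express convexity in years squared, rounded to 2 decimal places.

36.56

With y = 0.113:
  t   CF        PV=CF/(1+0.113)^t    t·PV        t(t+1)·PV
  1        53.75        48.2929        48.2929          96.5858
  2        53.75        43.3898        86.7797         260.3391
  3        53.75        38.9846       116.9538         467.8151
  4        53.75        35.0266       140.1063         700.5317
  5        53.75        31.4704       157.3521         944.1128
  6        53.75        28.2753       169.6519       1,187.5633
  7        53.75        25.4046       177.8322       1,422.6575
  8       553.75       235.1540     1,881.2322      16,931.0901
  Σ                    485.9983     2,778.2012      22,010.6954
P = 485.9983.
Convexity = Σ t(t+1)·PV / [P·(1+y)²] = 22,010.6954 / (485.9983 × 1.238769) = 36.56021.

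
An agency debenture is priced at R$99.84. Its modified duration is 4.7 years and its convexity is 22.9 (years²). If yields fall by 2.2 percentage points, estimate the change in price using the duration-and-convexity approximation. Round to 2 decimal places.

+R$10.88

Duration effect: -D_mod·Δy = -4.7 × (-0.022) = +0.103400
Convexity effect: ½·C·(Δy)² = 0.5 × 22.9 × (-0.022)² = +0.0055418
ΔP/P ≈ +0.103400 + 0.0055418 = +0.1089418
ΔP ≈ 99.84 × (+0.1089418) = +10.876749312.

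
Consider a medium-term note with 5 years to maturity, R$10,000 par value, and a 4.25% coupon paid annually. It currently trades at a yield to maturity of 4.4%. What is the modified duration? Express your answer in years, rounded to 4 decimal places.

Periodic yield y = 0.044. First find Macaulay duration:
  t   CF        PV=CF/(1+0.044)^t    t·PV
  1       425.00       407.0881       407.0881
  2       425.00       389.9312       779.8623
  3       425.00       373.4973     1,120.4918
  4       425.00       357.7560     1,431.0240
  5    10,425.00     8,405.6939    42,028.4695
  Σ                  9,933.9664    45,766.9357
P = 9,933.9664; Macaulay duration = 45,766.9357 / 9,933.9664 = 4.60712 years.
Modified duration = D_Mac / (1 + y) = 4.60712 / 1.044 = 4.41295 years.

4.4129 years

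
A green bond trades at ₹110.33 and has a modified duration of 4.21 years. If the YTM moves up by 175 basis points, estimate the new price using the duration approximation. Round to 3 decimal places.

Duration approximation: ΔP/P ≈ -D_mod · Δy = -4.21 × (+0.0175) = -0.073675.
New price ≈ 110.33 × (1 - 0.073675) = 102.20143725.

₹102.201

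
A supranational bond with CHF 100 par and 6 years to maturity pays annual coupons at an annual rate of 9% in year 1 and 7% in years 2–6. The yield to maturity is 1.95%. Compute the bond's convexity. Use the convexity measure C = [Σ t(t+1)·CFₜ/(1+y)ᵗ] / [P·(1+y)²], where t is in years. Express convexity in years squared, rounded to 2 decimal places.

32.93

With y = 0.0195:
  t   CF        PV=CF/(1+0.0195)^t    t·PV        t(t+1)·PV
  1         9.00         8.8279         8.8279          17.6557
  2         7.00         6.7348        13.4696          40.4087
  3         7.00         6.6060        19.8179          79.2716
  4         7.00         6.4796        25.9185         129.5923
  5         7.00         6.3557        31.7784         190.6703
  6       107.00        95.2929       571.7572       4,002.3004
  Σ                    130.2968       671.5694       4,459.8991
P = 130.2968.
Convexity = Σ t(t+1)·PV / [P·(1+y)²] = 4,459.8991 / (130.2968 × 1.039380) = 32.93191.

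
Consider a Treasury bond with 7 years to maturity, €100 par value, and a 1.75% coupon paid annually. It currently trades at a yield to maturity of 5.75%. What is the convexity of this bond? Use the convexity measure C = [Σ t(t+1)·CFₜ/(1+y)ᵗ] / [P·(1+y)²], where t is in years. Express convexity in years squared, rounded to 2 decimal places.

With y = 0.0575:
  t   CF        PV=CF/(1+0.0575)^t    t·PV        t(t+1)·PV
  1         1.75         1.6548         1.6548           3.3097
  2         1.75         1.5649         3.1297           9.3892
  3         1.75         1.4798         4.4393          17.7574
  4         1.75         1.3993         5.5973          27.9864
  5         1.75         1.3232         6.6162          39.6970
  6         1.75         1.2513         7.5077          52.5539
  7       101.75        68.7974       481.5815       3,852.6523
  Σ                     77.4707       510.5266       4,003.3458
P = 77.4707.
Convexity = Σ t(t+1)·PV / [P·(1+y)²] = 4,003.3458 / (77.4707 × 1.118306) = 46.20883.

46.21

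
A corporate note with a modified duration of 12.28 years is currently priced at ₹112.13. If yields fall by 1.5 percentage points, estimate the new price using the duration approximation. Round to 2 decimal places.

₹132.78

Duration approximation: ΔP/P ≈ -D_mod · Δy = -12.28 × (-0.015) = +0.184200.
New price ≈ 112.13 × (1 + 0.184200) = 132.784346.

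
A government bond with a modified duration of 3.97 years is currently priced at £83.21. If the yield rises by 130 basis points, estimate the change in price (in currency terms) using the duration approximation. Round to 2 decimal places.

-£4.29

Duration approximation: ΔP/P ≈ -D_mod · Δy = -3.97 × (+0.013) = -0.051610.
ΔP ≈ 83.21 × (-0.051610) = -4.2944681.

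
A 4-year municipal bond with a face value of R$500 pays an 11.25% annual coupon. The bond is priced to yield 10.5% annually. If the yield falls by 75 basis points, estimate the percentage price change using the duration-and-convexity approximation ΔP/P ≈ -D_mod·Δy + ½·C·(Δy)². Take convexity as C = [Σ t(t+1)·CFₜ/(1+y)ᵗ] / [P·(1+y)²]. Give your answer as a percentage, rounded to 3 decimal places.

With y = 0.105:
  t   CF        PV=CF/(1+0.105)^t    t·PV        t(t+1)·PV
  1        56.25        50.9050        50.9050         101.8100
  2        56.25        46.0679        92.1357         276.4071
  3        56.25        41.6904       125.0711         500.2844
  4       556.25       373.0963     1,492.3851       7,461.9255
  Σ                    511.7595     1,760.4969       8,340.4269
P = 511.7595; D_Mac = 3.44009 yrs; D_mod = 3.11320 yrs; C = 13.34744.
Duration effect: -3.11320 × (-0.0075) = +0.023349
Convexity effect: 0.5 × 13.34744 × (-0.0075)² = +0.0003754
ΔP/P ≈ +0.023349 + 0.0003754 = +0.023724 = +2.3724%.

+2.372%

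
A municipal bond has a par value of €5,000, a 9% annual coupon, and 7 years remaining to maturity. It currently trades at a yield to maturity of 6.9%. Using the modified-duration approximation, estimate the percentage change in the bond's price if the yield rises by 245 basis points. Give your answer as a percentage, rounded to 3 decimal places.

-12.771%

Periodic yield y = 0.069. Modified duration first:
  t   CF        PV=CF/(1+0.069)^t    t·PV
  1       450.00       420.9542       420.9542
  2       450.00       393.7831       787.5663
  3       450.00       368.3659     1,105.0976
  4       450.00       344.5892     1,378.3569
  5       450.00       322.3473     1,611.7363
  6       450.00       301.5409     1,809.2456
  7     5,450.00     3,416.2730    23,913.9108
  Σ                  5,567.8536    31,026.8678
P = 5,567.8536; D_Mac = 5.57250 yrs; D_mod = 5.57250/(1+0.069) = 5.21282 yrs.
ΔP/P ≈ -D_mod · Δy = -5.21282 × (+0.0245) = -0.127714 = -12.7714%.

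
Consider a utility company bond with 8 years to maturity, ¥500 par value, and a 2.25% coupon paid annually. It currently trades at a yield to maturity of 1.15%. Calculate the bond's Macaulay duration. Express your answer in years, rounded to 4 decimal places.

7.4381 years

Periodic yield y = 0.0115. Discount each cash flow and weight by its year:
  t   CF        PV=CF/(1+0.0115)^t    t·PV
  1        11.25        11.1221        11.1221
  2        11.25        10.9956        21.9913
  3        11.25        10.8706        32.6119
  4        11.25        10.7470        42.9882
  5        11.25        10.6249        53.1243
  6        11.25        10.5041        63.0244
  7        11.25        10.3846        72.6925
  8       511.25       466.5586     3,732.4690
  Σ                    541.8076     4,030.0236
Price P = Σ PV = 541.8076.
Macaulay duration = Σ(t·PV) / P = 4,030.0236 / 541.8076 = 7.43811 years.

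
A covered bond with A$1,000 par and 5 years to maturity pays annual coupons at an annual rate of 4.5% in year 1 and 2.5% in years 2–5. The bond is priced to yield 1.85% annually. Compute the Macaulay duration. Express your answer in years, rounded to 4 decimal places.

4.6957 years

Periodic yield y = 0.0185. Discount each cash flow and weight by its year:
  t   CF        PV=CF/(1+0.0185)^t    t·PV
  1        45.00        44.1826        44.1826
  2        25.00        24.1000        48.2001
  3        25.00        23.6623        70.9869
  4        25.00        23.2325        92.9300
  5     1,025.00       935.2306     4,676.1529
  Σ                  1,050.4080     4,932.4525
Price P = Σ PV = 1,050.4080.
Macaulay duration = Σ(t·PV) / P = 4,932.4525 / 1,050.4080 = 4.69575 years.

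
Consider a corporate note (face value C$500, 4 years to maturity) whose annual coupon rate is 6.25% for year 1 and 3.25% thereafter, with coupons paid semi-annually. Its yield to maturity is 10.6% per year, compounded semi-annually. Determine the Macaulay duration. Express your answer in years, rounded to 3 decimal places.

Periodic yield y = 0.053. Discount each cash flow and weight by its period:
  t   CF        PV=CF/(1+0.053)^t    t·PV
  1       15.625        14.8386        14.8386
  2       15.625        14.0917        28.1834
  3        8.125         6.9589        20.8766
  4        8.125         6.6086        26.4344
  5        8.125         6.2760        31.3799
  6        8.125         5.9601        35.7606
  7        8.125         5.6601        39.6208
  8      508.125       336.1581     2,689.2649
  Σ                    396.5520     2,886.3591
Price P = Σ PV = 396.5520.
Macaulay duration = Σ(t·PV) / P = 2,886.3591 / 396.5520 = 7.27864 half-year periods.
In years: 7.27864 / 2 = 3.63932 years.

3.639 years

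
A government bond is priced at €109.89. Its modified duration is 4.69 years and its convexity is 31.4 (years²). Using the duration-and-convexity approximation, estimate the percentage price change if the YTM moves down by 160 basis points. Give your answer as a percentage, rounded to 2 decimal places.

Duration effect: -D_mod·Δy = -4.69 × (-0.016) = +0.075040
Convexity effect: ½·C·(Δy)² = 0.5 × 31.4 × (-0.016)² = +0.0040192
ΔP/P ≈ +0.075040 + 0.0040192 = +0.0790592
= +7.90592%.

+7.91%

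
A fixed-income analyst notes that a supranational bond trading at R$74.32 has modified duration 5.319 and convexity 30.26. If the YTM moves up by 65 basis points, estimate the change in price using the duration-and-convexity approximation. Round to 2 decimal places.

-R$2.52

Duration effect: -D_mod·Δy = -5.319 × (+0.0065) = -0.0345735
Convexity effect: ½·C·(Δy)² = 0.5 × 30.26 × (0.0065)² = +0.0006392425
ΔP/P ≈ -0.0345735 + 0.0006392425 = -0.0339342575
ΔP ≈ 74.32 × (-0.0339342575) = -2.5219940174.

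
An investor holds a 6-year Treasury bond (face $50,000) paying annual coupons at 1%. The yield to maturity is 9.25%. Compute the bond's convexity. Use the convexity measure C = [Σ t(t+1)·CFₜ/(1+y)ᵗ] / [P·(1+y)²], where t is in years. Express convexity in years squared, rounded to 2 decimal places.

33.69

With y = 0.0925:
  t   CF        PV=CF/(1+0.0925)^t    t·PV        t(t+1)·PV
  1       500.00       457.6659       457.6659         915.3318
  2       500.00       418.9162       837.8323       2,513.4970
  3       500.00       383.4473     1,150.3419       4,601.3674
  4       500.00       350.9815     1,403.9260       7,019.6299
  5       500.00       321.2645     1,606.3226       9,637.9358
  6    50,500.00    29,700.4278   178,202.5666   1,247,417.9659
  Σ                 31,632.7031   183,658.6553   1,272,105.7278
P = 31,632.7031.
Convexity = Σ t(t+1)·PV / [P·(1+y)²] = 1,272,105.7278 / (31,632.7031 × 1.193556) = 33.69334.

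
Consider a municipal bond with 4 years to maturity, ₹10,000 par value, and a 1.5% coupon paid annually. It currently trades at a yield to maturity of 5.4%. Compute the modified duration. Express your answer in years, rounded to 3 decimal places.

Periodic yield y = 0.054. First find Macaulay duration:
  t   CF        PV=CF/(1+0.054)^t    t·PV
  1       150.00       142.3150       142.3150
  2       150.00       135.0237       270.0474
  3       150.00       128.1060       384.3180
  4    10,150.00     8,224.3882    32,897.5526
  Σ                  8,629.8328    33,694.2330
P = 8,629.8328; Macaulay duration = 33,694.2330 / 8,629.8328 = 3.90439 years.
Modified duration = D_Mac / (1 + y) = 3.90439 / 1.054 = 3.70435 years.

3.704 years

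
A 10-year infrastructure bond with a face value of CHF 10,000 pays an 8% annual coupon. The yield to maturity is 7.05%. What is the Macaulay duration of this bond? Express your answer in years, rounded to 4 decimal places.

7.3417 years

Periodic yield y = 0.0705. Discount each cash flow and weight by its year:
  t   CF        PV=CF/(1+0.0705)^t    t·PV
  1       800.00       747.3143       747.3143
  2       800.00       698.0984     1,396.1968
  3       800.00       652.1237     1,956.3710
  4       800.00       609.1767     2,436.7069
  5       800.00       569.0581     2,845.2906
  6       800.00       531.5816     3,189.4897
  7       800.00       496.5732     3,476.0125
  8       800.00       463.8704     3,710.9628
  9       800.00       433.3212     3,899.8908
  10   10,800.00     5,464.5832    54,645.8316
  Σ                 10,665.7008    78,304.0671
Price P = Σ PV = 10,665.7008.
Macaulay duration = Σ(t·PV) / P = 78,304.0671 / 10,665.7008 = 7.34167 years.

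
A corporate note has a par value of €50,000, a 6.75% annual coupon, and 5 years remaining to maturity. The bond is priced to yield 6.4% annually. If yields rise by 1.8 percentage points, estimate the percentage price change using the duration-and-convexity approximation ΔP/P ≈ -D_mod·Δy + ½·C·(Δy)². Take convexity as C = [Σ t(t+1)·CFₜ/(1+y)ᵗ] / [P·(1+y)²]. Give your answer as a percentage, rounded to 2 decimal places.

-7.10%

With y = 0.064:
  t   CF        PV=CF/(1+0.064)^t    t·PV        t(t+1)·PV
  1     3,375.00     3,171.9925     3,171.9925       6,343.9850
  2     3,375.00     2,981.1959     5,962.3919      17,887.1756
  3     3,375.00     2,801.8759     8,405.6277      33,622.5106
  4     3,375.00     2,633.3420    10,533.3680      52,666.8399
  5    53,375.00    39,140.8045   195,704.0227   1,174,224.1359
  Σ                 50,729.2108   223,777.4027   1,284,744.6471
P = 50,729.2108; D_Mac = 4.41121 yrs; D_mod = 4.14588 yrs; C = 22.37049.
Duration effect: -4.14588 × (+0.018) = -0.074626
Convexity effect: 0.5 × 22.37049 × (0.018)² = +0.0036240
ΔP/P ≈ -0.074626 + 0.0036240 = -0.071002 = -7.1002%.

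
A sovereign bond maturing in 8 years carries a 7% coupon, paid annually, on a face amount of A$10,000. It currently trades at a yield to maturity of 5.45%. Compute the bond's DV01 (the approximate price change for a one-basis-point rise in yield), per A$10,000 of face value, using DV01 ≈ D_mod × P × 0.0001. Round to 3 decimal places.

Periodic yield y = 0.0545.
  t   CF        PV=CF/(1+0.0545)^t    t·PV
  1       700.00       663.8217       663.8217
  2       700.00       629.5132     1,259.0265
  3       700.00       596.9779     1,790.9338
  4       700.00       566.1242     2,264.4967
  5       700.00       536.8650     2,684.3252
  6       700.00       509.1181     3,054.7086
  7       700.00       482.8052     3,379.6365
  8    10,700.00     6,998.5989    55,988.7913
  Σ                 10,983.8243    71,085.7403
P = 10,983.8243; D_Mac = 6.47186 yrs; D_mod = 6.13737 yrs.
DV01 ≈ 6.13737 × 10,983.8243 × 0.0001 = 6.741180.

A$6.741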